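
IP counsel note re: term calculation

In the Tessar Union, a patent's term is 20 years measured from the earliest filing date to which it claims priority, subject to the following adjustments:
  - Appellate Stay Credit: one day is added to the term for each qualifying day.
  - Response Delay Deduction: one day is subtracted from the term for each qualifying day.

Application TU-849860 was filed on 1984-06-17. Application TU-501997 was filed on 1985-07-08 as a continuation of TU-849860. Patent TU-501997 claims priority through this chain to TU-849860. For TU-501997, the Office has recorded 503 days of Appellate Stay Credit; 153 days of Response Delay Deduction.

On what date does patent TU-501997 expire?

Earliest priority filing: 17 June 1984.
Base term: 17 June 1984 + 20 years → 17 June 2004.
Appellate Stay Credit: +503 days → 2 November 2005.
Response Delay Deduction: −153 days → 2 June 2005.

June 2, 2005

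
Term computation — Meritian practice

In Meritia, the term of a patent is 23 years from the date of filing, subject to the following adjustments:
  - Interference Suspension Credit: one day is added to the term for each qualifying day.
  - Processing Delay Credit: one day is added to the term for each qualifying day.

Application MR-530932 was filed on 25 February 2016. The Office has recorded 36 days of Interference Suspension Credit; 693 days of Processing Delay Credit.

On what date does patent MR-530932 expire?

Base term: filing date + 23 years → 25 February 2039.
Interference Suspension Credit: +36 days → 2 April 2039.
Processing Delay Credit: +693 days → 23 February 2041.

February 23, 2041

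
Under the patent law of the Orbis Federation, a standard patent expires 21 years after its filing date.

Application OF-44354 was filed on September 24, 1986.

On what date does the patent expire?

Filing date + 21 years → 24 September 2007.

2007-09-24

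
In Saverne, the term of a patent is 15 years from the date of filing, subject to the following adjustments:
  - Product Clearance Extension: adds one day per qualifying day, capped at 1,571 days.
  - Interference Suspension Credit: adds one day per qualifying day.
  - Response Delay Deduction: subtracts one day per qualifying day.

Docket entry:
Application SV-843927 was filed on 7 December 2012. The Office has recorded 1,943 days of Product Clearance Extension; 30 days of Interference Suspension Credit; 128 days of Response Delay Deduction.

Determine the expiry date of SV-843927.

Base term: filing date + 15 years → 7 December 2027.
Product Clearance Extension: 1943 days claimed exceeds the 1571-day cap, so +1571 days → 26 March 2032.
Interference Suspension Credit: +30 days → 25 April 2032.
Response Delay Deduction: −128 days → 19 December 2031.

December 19, 2031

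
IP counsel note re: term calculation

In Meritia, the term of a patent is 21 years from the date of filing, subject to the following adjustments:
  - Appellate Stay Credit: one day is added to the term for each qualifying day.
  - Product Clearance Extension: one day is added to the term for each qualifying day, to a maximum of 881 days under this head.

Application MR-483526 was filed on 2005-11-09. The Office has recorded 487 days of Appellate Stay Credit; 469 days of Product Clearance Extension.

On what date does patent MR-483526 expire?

2029-06-22

Base term: filing date + 21 years → 9 November 2026.
Appellate Stay Credit: +487 days → 10 March 2028.
Product Clearance Extension: 469 days (within the 881-day cap) → +469 days → 22 June 2029.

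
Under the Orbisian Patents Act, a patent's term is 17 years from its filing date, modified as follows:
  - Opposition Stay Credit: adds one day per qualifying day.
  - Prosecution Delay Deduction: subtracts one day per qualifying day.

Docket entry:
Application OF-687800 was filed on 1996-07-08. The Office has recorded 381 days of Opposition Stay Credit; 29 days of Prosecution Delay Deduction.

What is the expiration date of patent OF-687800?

Base term: filing date + 17 years → 8 July 2013.
Opposition Stay Credit: +381 days → 24 July 2014.
Prosecution Delay Deduction: −29 days → 25 June 2014.

June 25, 2014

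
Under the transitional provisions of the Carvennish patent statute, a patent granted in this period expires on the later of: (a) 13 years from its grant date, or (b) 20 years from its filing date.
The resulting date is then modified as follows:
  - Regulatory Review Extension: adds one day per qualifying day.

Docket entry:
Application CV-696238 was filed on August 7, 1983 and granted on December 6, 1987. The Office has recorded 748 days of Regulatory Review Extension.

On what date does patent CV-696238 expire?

August 24, 2005

(a) grant + 13 years → 6 December 2000.
(b) filing + 20 years → 7 August 2003.
Later of the two: 7 August 2003.
Regulatory Review Extension: +748 days → 24 August 2005.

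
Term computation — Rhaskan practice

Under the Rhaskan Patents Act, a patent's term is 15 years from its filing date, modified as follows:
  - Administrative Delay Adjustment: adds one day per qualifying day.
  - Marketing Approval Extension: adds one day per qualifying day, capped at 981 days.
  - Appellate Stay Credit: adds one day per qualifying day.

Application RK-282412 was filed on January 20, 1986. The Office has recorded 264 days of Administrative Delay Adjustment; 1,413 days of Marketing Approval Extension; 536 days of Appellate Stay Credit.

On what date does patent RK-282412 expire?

December 6, 2005

Base term: filing date + 15 years → 20 January 2001.
Administrative Delay Adjustment: +264 days → 11 October 2001.
Marketing Approval Extension: 1413 days claimed exceeds the 981-day cap, so +981 days → 18 June 2004.
Appellate Stay Credit: +536 days → 6 December 2005.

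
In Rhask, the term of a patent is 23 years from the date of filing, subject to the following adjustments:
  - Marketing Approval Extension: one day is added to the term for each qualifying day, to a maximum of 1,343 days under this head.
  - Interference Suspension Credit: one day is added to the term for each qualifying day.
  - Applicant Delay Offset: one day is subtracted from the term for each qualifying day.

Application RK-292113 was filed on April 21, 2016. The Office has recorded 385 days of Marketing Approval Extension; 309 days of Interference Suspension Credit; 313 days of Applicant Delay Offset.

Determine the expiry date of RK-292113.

Base term: filing date + 23 years → 21 April 2039.
Marketing Approval Extension: 385 days (within the 1343-day cap) → +385 days → 10 May 2040.
Interference Suspension Credit: +309 days → 15 March 2041.
Applicant Delay Offset: −313 days → 6 May 2040.

2040-05-06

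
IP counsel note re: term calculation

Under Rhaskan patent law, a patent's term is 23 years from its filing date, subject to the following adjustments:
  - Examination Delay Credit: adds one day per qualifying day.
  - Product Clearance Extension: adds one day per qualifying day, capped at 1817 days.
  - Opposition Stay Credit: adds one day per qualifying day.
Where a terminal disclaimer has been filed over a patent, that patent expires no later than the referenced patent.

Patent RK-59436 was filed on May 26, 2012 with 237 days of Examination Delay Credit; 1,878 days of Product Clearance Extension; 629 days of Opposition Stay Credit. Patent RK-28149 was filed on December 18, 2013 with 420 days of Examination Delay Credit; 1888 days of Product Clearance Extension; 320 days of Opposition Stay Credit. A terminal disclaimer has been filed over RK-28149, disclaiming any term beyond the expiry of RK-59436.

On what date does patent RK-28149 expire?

2042-09-29

Natural term of RK-28149:
  Base: filing + 23 years → 18 December 2036.
  Examination Delay Credit: +420 days → 11 February 2038.
  Product Clearance Extension: 1888 days claimed exceeds the 1817-day cap, so +1817 days → 2 February 2043.
  Opposition Stay Credit: +320 days → 19 December 2043.
Expiry of referenced patent RK-59436:
  Base: filing + 23 years → 26 May 2035.
  Examination Delay Credit: +237 days → 18 January 2036.
  Product Clearance Extension: 1878 days claimed exceeds the 1817-day cap, so +1817 days → 8 January 2041.
  Opposition Stay Credit: +629 days → 29 September 2042.
Terminal disclaimer: RK-28149 expires on the earlier of 19 December 2043 and 29 September 2042.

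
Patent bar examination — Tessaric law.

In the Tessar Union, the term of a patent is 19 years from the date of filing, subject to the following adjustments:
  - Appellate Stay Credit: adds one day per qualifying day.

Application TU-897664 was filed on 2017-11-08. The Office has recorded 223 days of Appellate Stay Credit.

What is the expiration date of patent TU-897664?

Base term: filing date + 19 years → 8 November 2036.
Appellate Stay Credit: +223 days → 19 June 2037.

2037-06-19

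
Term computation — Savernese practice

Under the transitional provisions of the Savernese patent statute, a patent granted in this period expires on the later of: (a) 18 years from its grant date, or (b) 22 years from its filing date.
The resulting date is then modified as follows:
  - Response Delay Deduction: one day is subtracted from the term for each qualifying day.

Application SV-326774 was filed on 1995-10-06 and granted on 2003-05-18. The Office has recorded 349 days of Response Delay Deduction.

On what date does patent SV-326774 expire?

June 3, 2020

(a) grant + 18 years → 18 May 2021.
(b) filing + 22 years → 6 October 2017.
Later of the two: 18 May 2021.
Response Delay Deduction: −349 days → 3 June 2020.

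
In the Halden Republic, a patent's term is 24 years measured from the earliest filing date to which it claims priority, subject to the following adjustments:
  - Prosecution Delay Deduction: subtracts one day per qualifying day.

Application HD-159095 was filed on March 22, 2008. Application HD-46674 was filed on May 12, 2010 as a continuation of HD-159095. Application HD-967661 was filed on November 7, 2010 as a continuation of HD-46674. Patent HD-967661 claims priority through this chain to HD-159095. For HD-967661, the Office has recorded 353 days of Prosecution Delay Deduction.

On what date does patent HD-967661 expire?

Earliest priority filing: 22 March 2008.
Base term: 22 March 2008 + 24 years → 22 March 2032.
Prosecution Delay Deduction: −353 days → 4 April 2031.

April 4, 2031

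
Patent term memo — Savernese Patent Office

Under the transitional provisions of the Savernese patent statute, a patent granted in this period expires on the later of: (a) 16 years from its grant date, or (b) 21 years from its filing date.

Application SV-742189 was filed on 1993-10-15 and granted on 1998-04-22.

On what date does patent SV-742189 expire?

October 15, 2014

(a) grant + 16 years → 22 April 2014.
(b) filing + 21 years → 15 October 2014.
Later of the two: 15 October 2014.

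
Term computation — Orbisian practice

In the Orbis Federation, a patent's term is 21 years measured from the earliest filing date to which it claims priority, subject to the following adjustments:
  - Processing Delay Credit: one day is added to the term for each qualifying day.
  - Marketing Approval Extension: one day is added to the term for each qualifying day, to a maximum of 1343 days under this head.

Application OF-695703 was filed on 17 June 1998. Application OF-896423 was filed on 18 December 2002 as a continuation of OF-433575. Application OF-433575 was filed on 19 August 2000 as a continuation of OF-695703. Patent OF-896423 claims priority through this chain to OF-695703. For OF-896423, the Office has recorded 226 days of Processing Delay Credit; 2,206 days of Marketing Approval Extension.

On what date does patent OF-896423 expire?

2023-10-03

Earliest priority filing: 17 June 1998.
Base term: 17 June 1998 + 21 years → 17 June 2019.
Processing Delay Credit: +226 days → 29 January 2020.
Marketing Approval Extension: 2206 days claimed exceeds the 1343-day cap, so +1343 days → 3 October 2023.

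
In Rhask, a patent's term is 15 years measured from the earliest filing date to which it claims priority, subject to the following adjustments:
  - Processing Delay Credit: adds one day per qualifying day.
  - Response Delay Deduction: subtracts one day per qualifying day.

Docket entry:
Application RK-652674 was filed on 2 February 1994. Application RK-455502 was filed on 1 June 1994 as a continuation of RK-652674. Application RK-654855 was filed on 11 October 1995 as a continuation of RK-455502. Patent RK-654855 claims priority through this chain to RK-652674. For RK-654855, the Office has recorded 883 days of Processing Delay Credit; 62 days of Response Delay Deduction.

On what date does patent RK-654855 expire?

May 4, 2011

Earliest priority filing: 2 February 1994.
Base term: 2 February 1994 + 15 years → 2 February 2009.
Processing Delay Credit: +883 days → 5 July 2011.
Response Delay Deduction: −62 days → 4 May 2011.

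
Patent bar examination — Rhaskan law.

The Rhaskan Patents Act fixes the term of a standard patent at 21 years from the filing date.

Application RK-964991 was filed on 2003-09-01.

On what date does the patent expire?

2024-09-01

Filing date + 21 years → 1 September 2024.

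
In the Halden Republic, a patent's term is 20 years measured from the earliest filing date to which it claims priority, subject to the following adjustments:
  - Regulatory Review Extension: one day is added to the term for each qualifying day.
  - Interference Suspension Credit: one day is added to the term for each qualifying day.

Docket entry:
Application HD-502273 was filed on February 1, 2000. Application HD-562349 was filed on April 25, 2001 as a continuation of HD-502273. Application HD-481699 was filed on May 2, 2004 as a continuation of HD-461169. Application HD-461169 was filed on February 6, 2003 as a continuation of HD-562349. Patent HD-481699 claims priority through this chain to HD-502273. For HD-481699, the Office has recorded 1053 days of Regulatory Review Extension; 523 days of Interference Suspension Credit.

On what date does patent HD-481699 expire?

2024-05-26

Earliest priority filing: 1 February 2000.
Base term: 1 February 2000 + 20 years → 1 February 2020.
Regulatory Review Extension: +1053 days → 20 December 2022.
Interference Suspension Credit: +523 days → 26 May 2024.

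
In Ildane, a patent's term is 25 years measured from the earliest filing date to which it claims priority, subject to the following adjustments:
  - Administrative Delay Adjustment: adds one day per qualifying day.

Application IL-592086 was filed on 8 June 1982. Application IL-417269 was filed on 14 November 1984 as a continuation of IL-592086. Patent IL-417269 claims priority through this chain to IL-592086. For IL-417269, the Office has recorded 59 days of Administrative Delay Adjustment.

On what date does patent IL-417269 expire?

August 6, 2007

Earliest priority filing: 8 June 1982.
Base term: 8 June 1982 + 25 years → 8 June 2007.
Administrative Delay Adjustment: +59 days → 6 August 2007.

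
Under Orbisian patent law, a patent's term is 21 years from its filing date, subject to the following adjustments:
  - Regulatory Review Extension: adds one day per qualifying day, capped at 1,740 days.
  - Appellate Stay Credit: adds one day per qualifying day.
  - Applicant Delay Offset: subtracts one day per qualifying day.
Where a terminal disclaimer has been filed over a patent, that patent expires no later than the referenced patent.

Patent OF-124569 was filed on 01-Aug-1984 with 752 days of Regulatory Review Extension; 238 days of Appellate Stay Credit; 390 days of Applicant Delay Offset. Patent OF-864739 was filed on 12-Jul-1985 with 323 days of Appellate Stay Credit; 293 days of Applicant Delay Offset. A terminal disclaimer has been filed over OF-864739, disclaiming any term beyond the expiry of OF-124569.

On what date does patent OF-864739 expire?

2006-08-11

Natural term of OF-864739:
  Base: filing + 21 years → 12 July 2006.
  Appellate Stay Credit: +323 days → 31 May 2007.
  Applicant Delay Offset: −293 days → 11 August 2006.
Expiry of referenced patent OF-124569:
  Base: filing + 21 years → 1 August 2005.
  Regulatory Review Extension: 752 days (within the 1740-day cap) → +752 days → 23 August 2007.
  Appellate Stay Credit: +238 days → 17 April 2008.
  Applicant Delay Offset: −390 days → 24 March 2007.
Terminal disclaimer: OF-864739 expires on the earlier of 11 August 2006 and 24 March 2007.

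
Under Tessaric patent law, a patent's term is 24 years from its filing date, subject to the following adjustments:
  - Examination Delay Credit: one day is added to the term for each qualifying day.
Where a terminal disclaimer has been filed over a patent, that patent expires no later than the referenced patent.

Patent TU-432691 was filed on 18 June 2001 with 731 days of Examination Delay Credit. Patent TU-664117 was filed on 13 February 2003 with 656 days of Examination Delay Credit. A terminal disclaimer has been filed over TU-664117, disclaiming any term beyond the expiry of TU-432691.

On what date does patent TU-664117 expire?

June 19, 2027

Natural term of TU-664117:
  Base: filing + 24 years → 13 February 2027.
  Examination Delay Credit: +656 days → 30 November 2028.
Expiry of referenced patent TU-432691:
  Base: filing + 24 years → 18 June 2025.
  Examination Delay Credit: +731 days → 19 June 2027.
Terminal disclaimer: TU-664117 expires on the earlier of 30 November 2028 and 19 June 2027.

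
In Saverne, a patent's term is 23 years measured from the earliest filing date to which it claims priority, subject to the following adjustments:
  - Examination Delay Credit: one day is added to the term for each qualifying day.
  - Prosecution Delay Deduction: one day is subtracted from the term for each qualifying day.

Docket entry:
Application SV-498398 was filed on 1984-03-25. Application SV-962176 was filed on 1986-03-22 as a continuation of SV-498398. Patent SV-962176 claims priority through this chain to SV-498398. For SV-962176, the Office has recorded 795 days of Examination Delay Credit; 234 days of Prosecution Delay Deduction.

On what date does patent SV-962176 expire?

Earliest priority filing: 25 March 1984.
Base term: 25 March 1984 + 23 years → 25 March 2007.
Examination Delay Credit: +795 days → 28 May 2009.
Prosecution Delay Deduction: −234 days → 6 October 2008.

October 6, 2008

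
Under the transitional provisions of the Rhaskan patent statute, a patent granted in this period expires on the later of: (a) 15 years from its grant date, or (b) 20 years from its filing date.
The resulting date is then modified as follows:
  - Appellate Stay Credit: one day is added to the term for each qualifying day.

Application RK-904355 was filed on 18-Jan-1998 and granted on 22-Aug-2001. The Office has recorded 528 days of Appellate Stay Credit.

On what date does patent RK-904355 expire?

2019-06-30

(a) grant + 15 years → 22 August 2016.
(b) filing + 20 years → 18 January 2018.
Later of the two: 18 January 2018.
Appellate Stay Credit: +528 days → 30 June 2019.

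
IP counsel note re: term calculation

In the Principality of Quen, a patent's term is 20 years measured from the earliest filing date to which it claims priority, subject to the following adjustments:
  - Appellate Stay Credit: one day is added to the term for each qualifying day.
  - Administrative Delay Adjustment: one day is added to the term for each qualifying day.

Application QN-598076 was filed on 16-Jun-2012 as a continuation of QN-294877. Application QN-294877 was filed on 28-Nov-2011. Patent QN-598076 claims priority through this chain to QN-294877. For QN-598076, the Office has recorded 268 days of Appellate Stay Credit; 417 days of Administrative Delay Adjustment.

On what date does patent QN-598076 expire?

Earliest priority filing: 28 November 2011.
Base term: 28 November 2011 + 20 years → 28 November 2031.
Appellate Stay Credit: +268 days → 22 August 2032.
Administrative Delay Adjustment: +417 days → 13 October 2033.

2033-10-13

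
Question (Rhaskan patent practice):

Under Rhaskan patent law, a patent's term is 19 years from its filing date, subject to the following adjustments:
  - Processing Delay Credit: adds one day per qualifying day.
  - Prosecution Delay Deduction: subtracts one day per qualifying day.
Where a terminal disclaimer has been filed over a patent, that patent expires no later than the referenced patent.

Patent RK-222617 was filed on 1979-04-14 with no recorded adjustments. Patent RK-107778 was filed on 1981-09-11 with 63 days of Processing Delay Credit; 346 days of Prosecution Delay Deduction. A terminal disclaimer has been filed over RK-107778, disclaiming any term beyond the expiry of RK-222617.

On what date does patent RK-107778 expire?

1998-04-14

Natural term of RK-107778:
  Base: filing + 19 years → 11 September 2000.
  Processing Delay Credit: +63 days → 13 November 2000.
  Prosecution Delay Deduction: −346 days → 3 December 1999.
Expiry of referenced patent RK-222617:
  Base: filing + 19 years → 14 April 1998.
Terminal disclaimer: RK-107778 expires on the earlier of 3 December 1999 and 14 April 1998.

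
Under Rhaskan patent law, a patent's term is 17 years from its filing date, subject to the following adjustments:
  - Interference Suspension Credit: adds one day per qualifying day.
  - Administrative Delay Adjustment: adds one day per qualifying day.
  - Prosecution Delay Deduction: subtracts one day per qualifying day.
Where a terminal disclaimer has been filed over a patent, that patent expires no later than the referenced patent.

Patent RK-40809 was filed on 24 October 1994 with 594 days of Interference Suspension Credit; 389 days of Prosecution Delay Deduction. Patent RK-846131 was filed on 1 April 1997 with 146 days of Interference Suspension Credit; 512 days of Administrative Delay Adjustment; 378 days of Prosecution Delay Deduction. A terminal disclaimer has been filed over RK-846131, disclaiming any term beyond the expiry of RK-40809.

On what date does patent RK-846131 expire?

Natural term of RK-846131:
  Base: filing + 17 years → 1 April 2014.
  Interference Suspension Credit: +146 days → 25 August 2014.
  Administrative Delay Adjustment: +512 days → 19 January 2016.
  Prosecution Delay Deduction: −378 days → 6 January 2015.
Expiry of referenced patent RK-40809:
  Base: filing + 17 years → 24 October 2011.
  Interference Suspension Credit: +594 days → 9 June 2013.
  Prosecution Delay Deduction: −389 days → 16 May 2012.
Terminal disclaimer: RK-846131 expires on the earlier of 6 January 2015 and 16 May 2012.

May 16, 2012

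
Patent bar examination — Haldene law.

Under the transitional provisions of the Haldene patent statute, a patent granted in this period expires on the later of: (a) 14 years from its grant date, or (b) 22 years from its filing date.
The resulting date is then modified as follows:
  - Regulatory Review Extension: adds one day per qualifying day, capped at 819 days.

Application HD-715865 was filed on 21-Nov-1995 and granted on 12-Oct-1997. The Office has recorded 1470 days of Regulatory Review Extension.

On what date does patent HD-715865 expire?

February 18, 2020

(a) grant + 14 years → 12 October 2011.
(b) filing + 22 years → 21 November 2017.
Later of the two: 21 November 2017.
Regulatory Review Extension: 1470 days claimed exceeds the 819-day cap, so +819 days → 18 February 2020.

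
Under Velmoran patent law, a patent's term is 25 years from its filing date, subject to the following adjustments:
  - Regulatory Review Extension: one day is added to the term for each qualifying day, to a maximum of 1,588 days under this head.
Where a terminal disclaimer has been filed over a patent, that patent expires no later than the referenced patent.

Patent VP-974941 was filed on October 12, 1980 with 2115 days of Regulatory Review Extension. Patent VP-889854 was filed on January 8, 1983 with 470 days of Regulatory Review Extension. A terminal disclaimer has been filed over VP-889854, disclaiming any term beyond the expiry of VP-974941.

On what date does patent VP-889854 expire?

Natural term of VP-889854:
  Base: filing + 25 years → 8 January 2008.
  Regulatory Review Extension: 470 days (within the 1588-day cap) → +470 days → 22 April 2009.
Expiry of referenced patent VP-974941:
  Base: filing + 25 years → 12 October 2005.
  Regulatory Review Extension: 2115 days claimed exceeds the 1588-day cap, so +1588 days → 16 February 2010.
Terminal disclaimer: VP-889854 expires on the earlier of 22 April 2009 and 16 February 2010.

2009-04-22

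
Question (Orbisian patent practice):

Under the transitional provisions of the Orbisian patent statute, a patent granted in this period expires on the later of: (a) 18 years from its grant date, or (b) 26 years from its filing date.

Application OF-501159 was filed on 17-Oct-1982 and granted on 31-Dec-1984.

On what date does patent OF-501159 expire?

October 17, 2008

(a) grant + 18 years → 31 December 2002.
(b) filing + 26 years → 17 October 2008.
Later of the two: 17 October 2008.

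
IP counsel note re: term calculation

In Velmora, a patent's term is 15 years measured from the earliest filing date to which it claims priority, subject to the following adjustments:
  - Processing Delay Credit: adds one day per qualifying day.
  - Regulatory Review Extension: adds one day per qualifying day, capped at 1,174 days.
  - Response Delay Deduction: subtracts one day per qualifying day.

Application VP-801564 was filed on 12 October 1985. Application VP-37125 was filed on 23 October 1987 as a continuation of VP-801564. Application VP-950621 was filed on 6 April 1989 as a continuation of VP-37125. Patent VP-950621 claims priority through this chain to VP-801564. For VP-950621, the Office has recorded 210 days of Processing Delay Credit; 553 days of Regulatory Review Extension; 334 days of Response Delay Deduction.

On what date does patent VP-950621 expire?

Earliest priority filing: 12 October 1985.
Base term: 12 October 1985 + 15 years → 12 October 2000.
Processing Delay Credit: +210 days → 10 May 2001.
Regulatory Review Extension: 553 days (within the 1174-day cap) → +553 days → 14 November 2002.
Response Delay Deduction: −334 days → 15 December 2001.

2001-12-15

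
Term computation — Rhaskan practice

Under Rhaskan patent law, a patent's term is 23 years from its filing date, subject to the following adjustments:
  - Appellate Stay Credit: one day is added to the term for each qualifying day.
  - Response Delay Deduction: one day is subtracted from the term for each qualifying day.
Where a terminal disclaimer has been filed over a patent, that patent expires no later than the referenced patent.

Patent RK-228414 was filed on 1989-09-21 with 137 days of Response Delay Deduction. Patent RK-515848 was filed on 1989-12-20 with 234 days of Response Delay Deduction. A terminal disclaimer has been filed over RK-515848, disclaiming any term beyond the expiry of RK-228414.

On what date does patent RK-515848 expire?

Natural term of RK-515848:
  Base: filing + 23 years → 20 December 2012.
  Response Delay Deduction: −234 days → 30 April 2012.
Expiry of referenced patent RK-228414:
  Base: filing + 23 years → 21 September 2012.
  Response Delay Deduction: −137 days → 7 May 2012.
Terminal disclaimer: RK-515848 expires on the earlier of 30 April 2012 and 7 May 2012.

April 30, 2012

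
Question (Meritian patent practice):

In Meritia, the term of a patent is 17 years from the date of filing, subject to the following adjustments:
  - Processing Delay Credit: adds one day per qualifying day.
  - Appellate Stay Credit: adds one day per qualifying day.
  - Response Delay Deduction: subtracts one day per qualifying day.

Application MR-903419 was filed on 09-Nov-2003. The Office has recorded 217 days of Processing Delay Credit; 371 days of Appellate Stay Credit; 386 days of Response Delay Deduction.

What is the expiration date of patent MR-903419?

Base term: filing date + 17 years → 9 November 2020.
Processing Delay Credit: +217 days → 14 June 2021.
Appellate Stay Credit: +371 days → 20 June 2022.
Response Delay Deduction: −386 days → 30 May 2021.

May 30, 2021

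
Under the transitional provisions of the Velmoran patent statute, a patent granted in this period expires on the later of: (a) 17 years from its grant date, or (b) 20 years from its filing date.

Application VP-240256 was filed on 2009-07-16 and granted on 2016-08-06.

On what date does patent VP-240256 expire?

(a) grant + 17 years → 6 August 2033.
(b) filing + 20 years → 16 July 2029.
Later of the two: 6 August 2033.

2033-08-06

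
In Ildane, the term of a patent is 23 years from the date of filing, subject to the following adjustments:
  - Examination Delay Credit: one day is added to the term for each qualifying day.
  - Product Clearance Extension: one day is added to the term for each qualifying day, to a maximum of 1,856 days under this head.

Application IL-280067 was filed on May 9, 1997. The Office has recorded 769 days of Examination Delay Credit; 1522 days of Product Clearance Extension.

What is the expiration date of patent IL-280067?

Base term: filing date + 23 years → 9 May 2020.
Examination Delay Credit: +769 days → 17 June 2022.
Product Clearance Extension: 1522 days (within the 1856-day cap) → +1522 days → 17 August 2026.

August 17, 2026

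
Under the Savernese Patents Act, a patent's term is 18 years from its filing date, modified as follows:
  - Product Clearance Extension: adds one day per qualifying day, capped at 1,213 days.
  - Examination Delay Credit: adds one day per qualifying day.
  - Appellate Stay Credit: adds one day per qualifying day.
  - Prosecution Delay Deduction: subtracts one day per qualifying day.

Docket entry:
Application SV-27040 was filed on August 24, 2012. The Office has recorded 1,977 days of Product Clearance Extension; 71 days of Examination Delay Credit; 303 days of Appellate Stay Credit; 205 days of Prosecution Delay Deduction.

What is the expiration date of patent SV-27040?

Base term: filing date + 18 years → 24 August 2030.
Product Clearance Extension: 1977 days claimed exceeds the 1213-day cap, so +1213 days → 19 December 2033.
Examination Delay Credit: +71 days → 28 February 2034.
Appellate Stay Credit: +303 days → 28 December 2034.
Prosecution Delay Deduction: −205 days → 6 June 2034.

June 6, 2034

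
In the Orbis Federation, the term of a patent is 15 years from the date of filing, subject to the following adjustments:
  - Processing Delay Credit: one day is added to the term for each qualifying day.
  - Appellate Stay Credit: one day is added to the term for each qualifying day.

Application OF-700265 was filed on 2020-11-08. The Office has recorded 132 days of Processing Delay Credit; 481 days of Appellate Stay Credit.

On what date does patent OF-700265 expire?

July 13, 2037

Base term: filing date + 15 years → 8 November 2035.
Processing Delay Credit: +132 days → 19 March 2036.
Appellate Stay Credit: +481 days → 13 July 2037.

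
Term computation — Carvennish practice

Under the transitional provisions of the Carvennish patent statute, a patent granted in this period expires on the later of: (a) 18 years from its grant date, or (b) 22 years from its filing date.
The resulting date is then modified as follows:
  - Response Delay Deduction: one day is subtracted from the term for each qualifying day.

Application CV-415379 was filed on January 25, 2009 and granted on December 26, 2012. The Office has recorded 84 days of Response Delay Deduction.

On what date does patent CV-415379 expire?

November 2, 2030

(a) grant + 18 years → 26 December 2030.
(b) filing + 22 years → 25 January 2031.
Later of the two: 25 January 2031.
Response Delay Deduction: −84 days → 2 November 2030.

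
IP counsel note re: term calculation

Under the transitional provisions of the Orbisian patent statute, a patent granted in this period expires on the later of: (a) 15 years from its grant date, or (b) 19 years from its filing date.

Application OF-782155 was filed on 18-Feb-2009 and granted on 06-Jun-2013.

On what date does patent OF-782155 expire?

2028-06-06

(a) grant + 15 years → 6 June 2028.
(b) filing + 19 years → 18 February 2028.
Later of the two: 6 June 2028.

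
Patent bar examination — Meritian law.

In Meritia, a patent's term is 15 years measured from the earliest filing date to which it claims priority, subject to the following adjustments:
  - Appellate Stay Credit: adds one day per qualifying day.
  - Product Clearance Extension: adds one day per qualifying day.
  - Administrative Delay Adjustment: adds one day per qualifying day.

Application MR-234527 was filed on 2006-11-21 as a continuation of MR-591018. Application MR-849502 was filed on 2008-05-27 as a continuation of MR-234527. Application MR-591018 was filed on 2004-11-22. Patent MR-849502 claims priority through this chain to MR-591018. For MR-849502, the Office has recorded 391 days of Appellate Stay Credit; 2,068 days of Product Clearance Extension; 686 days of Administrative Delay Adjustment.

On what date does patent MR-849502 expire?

July 2, 2028

Earliest priority filing: 22 November 2004.
Base term: 22 November 2004 + 15 years → 22 November 2019.
Appellate Stay Credit: +391 days → 17 December 2020.
Product Clearance Extension: +2068 days → 16 August 2026.
Administrative Delay Adjustment: +686 days → 2 July 2028.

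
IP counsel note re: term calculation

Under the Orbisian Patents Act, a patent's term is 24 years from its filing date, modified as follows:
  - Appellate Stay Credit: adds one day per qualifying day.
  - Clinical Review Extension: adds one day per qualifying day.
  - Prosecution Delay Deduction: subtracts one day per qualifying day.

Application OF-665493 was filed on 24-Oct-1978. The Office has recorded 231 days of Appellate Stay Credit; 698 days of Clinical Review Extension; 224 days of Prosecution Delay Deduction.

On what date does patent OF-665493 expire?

Base term: filing date + 24 years → 24 October 2002.
Appellate Stay Credit: +231 days → 12 June 2003.
Clinical Review Extension: +698 days → 10 May 2005.
Prosecution Delay Deduction: −224 days → 28 September 2004.

September 28, 2004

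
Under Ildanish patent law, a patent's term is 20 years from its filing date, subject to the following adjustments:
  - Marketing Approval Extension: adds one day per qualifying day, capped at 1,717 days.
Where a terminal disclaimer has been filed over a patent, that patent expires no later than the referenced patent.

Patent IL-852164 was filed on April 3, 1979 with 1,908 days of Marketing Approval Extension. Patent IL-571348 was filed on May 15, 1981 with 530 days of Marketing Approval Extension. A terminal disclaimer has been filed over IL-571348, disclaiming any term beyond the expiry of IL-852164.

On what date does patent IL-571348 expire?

Natural term of IL-571348:
  Base: filing + 20 years → 15 May 2001.
  Marketing Approval Extension: 530 days (within the 1717-day cap) → +530 days → 27 October 2002.
Expiry of referenced patent IL-852164:
  Base: filing + 20 years → 3 April 1999.
  Marketing Approval Extension: 1908 days claimed exceeds the 1717-day cap, so +1717 days → 15 December 2003.
Terminal disclaimer: IL-571348 expires on the earlier of 27 October 2002 and 15 December 2003.

2002-10-27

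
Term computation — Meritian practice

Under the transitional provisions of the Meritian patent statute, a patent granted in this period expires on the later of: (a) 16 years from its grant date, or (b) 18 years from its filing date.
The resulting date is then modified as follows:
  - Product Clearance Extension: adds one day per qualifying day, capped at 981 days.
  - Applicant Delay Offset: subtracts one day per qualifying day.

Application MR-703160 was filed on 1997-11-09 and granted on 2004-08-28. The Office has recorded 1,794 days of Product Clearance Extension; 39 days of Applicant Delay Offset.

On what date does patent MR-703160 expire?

March 28, 2023

(a) grant + 16 years → 28 August 2020.
(b) filing + 18 years → 9 November 2015.
Later of the two: 28 August 2020.
Product Clearance Extension: 1794 days claimed exceeds the 981-day cap, so +981 days → 6 May 2023.
Applicant Delay Offset: −39 days → 28 March 2023.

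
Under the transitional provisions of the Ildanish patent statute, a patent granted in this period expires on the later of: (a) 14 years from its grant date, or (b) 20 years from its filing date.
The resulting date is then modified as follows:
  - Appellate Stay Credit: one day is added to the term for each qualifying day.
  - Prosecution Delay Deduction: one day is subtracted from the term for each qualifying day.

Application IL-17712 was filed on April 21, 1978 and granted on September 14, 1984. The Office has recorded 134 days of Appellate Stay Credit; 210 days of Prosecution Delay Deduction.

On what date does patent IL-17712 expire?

(a) grant + 14 years → 14 September 1998.
(b) filing + 20 years → 21 April 1998.
Later of the two: 14 September 1998.
Appellate Stay Credit: +134 days → 26 January 1999.
Prosecution Delay Deduction: −210 days → 30 June 1998.

1998-06-30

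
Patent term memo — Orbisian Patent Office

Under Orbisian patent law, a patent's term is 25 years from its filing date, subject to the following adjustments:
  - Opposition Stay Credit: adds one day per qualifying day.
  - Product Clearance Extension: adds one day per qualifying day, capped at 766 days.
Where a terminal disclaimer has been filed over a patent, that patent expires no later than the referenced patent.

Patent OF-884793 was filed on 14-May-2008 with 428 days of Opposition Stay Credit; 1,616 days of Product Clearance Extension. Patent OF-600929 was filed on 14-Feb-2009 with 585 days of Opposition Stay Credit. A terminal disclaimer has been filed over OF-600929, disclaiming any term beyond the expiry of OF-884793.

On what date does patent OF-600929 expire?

Natural term of OF-600929:
  Base: filing + 25 years → 14 February 2034.
  Opposition Stay Credit: +585 days → 22 September 2035.
Expiry of referenced patent OF-884793:
  Base: filing + 25 years → 14 May 2033.
  Opposition Stay Credit: +428 days → 16 July 2034.
  Product Clearance Extension: 1616 days claimed exceeds the 766-day cap, so +766 days → 20 August 2036.
Terminal disclaimer: OF-600929 expires on the earlier of 22 September 2035 and 20 August 2036.

September 22, 2035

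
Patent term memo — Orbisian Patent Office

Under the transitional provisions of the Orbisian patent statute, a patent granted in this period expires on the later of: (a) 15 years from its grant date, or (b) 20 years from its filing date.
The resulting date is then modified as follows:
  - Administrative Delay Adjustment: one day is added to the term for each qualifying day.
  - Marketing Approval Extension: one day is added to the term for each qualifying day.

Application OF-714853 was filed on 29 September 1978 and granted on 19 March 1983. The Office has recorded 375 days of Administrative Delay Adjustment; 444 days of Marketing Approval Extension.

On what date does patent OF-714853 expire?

(a) grant + 15 years → 19 March 1998.
(b) filing + 20 years → 29 September 1998.
Later of the two: 29 September 1998.
Administrative Delay Adjustment: +375 days → 9 October 1999.
Marketing Approval Extension: +444 days → 26 December 2000.

2000-12-26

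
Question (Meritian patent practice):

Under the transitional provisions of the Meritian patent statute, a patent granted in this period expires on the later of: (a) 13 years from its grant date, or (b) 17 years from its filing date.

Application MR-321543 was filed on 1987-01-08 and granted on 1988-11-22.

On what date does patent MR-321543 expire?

(a) grant + 13 years → 22 November 2001.
(b) filing + 17 years → 8 January 2004.
Later of the two: 8 January 2004.

January 8, 2004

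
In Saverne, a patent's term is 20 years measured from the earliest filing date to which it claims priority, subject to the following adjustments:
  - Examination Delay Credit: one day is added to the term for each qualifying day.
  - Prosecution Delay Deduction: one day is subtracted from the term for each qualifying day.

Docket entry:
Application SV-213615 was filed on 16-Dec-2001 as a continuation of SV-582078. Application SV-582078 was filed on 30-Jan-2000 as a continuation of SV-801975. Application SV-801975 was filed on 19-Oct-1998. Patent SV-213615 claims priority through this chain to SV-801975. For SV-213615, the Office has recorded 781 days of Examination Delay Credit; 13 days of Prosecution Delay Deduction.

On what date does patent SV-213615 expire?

November 25, 2020

Earliest priority filing: 19 October 1998.
Base term: 19 October 1998 + 20 years → 19 October 2018.
Examination Delay Credit: +781 days → 8 December 2020.
Prosecution Delay Deduction: −13 days → 25 November 2020.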